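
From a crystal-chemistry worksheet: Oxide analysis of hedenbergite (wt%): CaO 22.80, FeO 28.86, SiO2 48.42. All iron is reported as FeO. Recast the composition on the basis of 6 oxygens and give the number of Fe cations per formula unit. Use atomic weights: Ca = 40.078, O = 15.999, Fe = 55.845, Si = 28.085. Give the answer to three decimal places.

0.996 Fe apfu

22.80 wt% CaO ÷ 56.077 g/mol = 0.40658 mol, giving 0.40658 Ca and 0.40658 O.
28.86 wt% FeO ÷ 71.844 g/mol = 0.40170 mol, giving 0.40170 Fe and 0.40170 O.
48.42 wt% SiO2 ÷ 60.083 g/mol = 0.80589 mol, giving 0.80589 Si and 1.61178 O.
Oxygen sums to 2.42006; scaling by 6/2.42006 = 2.47928 puts the formula on 6 O.
Fe: 0.40170 × 2.47928 = 0.996 atoms per formula unit.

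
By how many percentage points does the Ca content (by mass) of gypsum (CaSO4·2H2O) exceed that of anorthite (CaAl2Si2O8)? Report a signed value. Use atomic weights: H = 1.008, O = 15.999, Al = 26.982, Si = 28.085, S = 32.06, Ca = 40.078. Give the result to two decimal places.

8.87 percentage points

Ca in CaSO4·2H2O: molar mass 172.164 g/mol; 1×40.078 = 40.078 g → 23.28 wt%.
Ca in CaAl2Si2O8: molar mass 278.204 g/mol; 1×40.078 = 40.078 g → 14.41 wt%.
Difference = 23.28 − 14.41 = 8.87 percentage points.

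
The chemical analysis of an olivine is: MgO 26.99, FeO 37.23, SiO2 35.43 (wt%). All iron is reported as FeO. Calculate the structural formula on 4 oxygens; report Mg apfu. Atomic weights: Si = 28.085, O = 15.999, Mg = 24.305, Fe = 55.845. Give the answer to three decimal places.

MgO: 26.99/40.304 = 0.66966 mol → 0.66966 mol Mg, 0.66966 mol O.
FeO: 37.23/71.844 = 0.51821 mol → 0.51821 mol Fe, 0.51821 mol O.
SiO2: 35.43/60.083 = 0.58968 mol → 0.58968 mol Si, 1.17936 mol O.
Total oxygen = 2.36723 mol. Normalization factor = 4/2.36723 = 1.68974.
Mg per 4 O = 0.66966 × 1.68974 = 1.132.

1.132 Mg apfu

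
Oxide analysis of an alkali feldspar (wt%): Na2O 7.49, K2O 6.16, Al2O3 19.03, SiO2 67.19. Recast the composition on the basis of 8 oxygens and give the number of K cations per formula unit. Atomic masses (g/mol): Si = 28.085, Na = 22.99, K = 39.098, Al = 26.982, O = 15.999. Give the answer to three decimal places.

7.49 wt% Na2O ÷ 61.979 g/mol = 0.12085 mol, giving 0.24170 Na and 0.12085 O.
6.16 wt% K2O ÷ 94.195 g/mol = 0.06540 mol, giving 0.13080 K and 0.06540 O.
19.03 wt% Al2O3 ÷ 101.961 g/mol = 0.18664 mol, giving 0.37328 Al and 0.55992 O.
67.19 wt% SiO2 ÷ 60.083 g/mol = 1.11829 mol, giving 1.11829 Si and 2.23658 O.
Oxygen sums to 2.98275; scaling by 8/2.98275 = 2.68209 puts the formula on 8 O.
K: 0.13080 × 2.68209 = 0.351 atoms per formula unit.

0.351 K apfu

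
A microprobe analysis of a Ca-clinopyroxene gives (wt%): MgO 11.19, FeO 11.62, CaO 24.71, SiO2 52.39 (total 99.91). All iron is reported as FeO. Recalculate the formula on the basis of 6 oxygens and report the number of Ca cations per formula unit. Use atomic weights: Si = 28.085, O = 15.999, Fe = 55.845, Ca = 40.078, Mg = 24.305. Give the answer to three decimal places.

11.19 wt% MgO ÷ 40.304 g/mol = 0.27764 mol, giving 0.27764 Mg and 0.27764 O.
11.62 wt% FeO ÷ 71.844 g/mol = 0.16174 mol, giving 0.16174 Fe and 0.16174 O.
24.71 wt% CaO ÷ 56.077 g/mol = 0.44064 mol, giving 0.44064 Ca and 0.44064 O.
52.39 wt% SiO2 ÷ 60.083 g/mol = 0.87196 mol, giving 0.87196 Si and 1.74392 O.
Oxygen sums to 2.62394; scaling by 6/2.62394 = 2.28664 puts the formula on 6 O.
Ca: 0.44064 × 2.28664 = 1.008 atoms per formula unit.

1.008 Ca apfu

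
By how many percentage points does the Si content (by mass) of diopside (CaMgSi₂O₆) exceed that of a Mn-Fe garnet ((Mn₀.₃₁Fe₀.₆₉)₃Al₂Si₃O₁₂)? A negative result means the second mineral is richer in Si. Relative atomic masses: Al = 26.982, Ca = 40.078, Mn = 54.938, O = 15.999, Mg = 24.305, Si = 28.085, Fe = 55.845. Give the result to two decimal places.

8.98 percentage points

M(CaMgSi₂O₆) = 216.547 g/mol, so wt% Si = 56.170/216.547 × 100 = 25.94%.
M((Mn₀.₃₁Fe₀.₆₉)₃Al₂Si₃O₁₂) = 496.898 g/mol, so wt% Si = 84.255/496.898 × 100 = 16.96%.
25.94 − 16.96 = 8.98 pp.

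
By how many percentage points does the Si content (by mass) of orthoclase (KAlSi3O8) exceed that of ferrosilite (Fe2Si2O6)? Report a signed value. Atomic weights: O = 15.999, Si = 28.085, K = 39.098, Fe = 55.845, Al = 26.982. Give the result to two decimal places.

8.98 percentage points

Si in KAlSi3O8: molar mass 278.327 g/mol; 3×28.085 = 84.255 g → 30.27 wt%.
Si in Fe2Si2O6: molar mass 263.854 g/mol; 2×28.085 = 56.170 g → 21.29 wt%.
Difference = 30.27 − 21.29 = 8.98 percentage points.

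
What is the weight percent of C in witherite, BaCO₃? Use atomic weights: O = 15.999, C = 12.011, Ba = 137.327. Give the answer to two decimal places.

Molar mass of BaCO₃: 1×137.327 + 1×12.011 + 3×15.999 = 197.335 g/mol.
Mass of C per formula unit: 1 × 12.011 = 12.011 g.
Weight fraction C = 12.011 / 197.335 = 0.0609.

6.09 weight percent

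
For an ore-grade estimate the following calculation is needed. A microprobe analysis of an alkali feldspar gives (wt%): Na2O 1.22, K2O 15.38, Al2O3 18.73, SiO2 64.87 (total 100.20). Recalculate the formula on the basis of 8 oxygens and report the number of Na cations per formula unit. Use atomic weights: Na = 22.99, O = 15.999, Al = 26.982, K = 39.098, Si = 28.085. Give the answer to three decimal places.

0.109 Na apfu

Na2O (M=61.979): mol = 0.01968; Na = 0.03936, O = 0.01968.
K2O (M=94.195): mol = 0.16328; K = 0.32656, O = 0.16328.
Al2O3 (M=101.961): mol = 0.18370; Al = 0.36740, O = 0.55110.
SiO2 (M=60.083): mol = 1.07967; Si = 1.07967, O = 2.15934.
ΣO = 2.89340; factor = 8/ΣO = 2.76491.
Na apfu = 0.03936 × 2.76491 = 0.109.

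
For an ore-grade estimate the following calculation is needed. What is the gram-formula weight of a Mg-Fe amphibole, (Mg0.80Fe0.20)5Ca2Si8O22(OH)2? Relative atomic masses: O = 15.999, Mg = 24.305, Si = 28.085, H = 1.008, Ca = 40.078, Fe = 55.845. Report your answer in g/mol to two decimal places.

843.89 g/mol

M = 4(24.305) + 1(55.845) + 2(40.078) + 8(28.085) + 24(15.999) + 2(1.008)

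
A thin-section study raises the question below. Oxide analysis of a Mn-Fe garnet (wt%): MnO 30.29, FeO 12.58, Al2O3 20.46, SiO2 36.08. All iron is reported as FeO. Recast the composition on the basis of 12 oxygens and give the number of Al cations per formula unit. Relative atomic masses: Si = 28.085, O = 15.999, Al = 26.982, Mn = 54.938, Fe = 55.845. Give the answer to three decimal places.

2.002 Al apfu

30.29 wt% MnO ÷ 70.937 g/mol = 0.42700 mol, giving 0.42700 Mn and 0.42700 O.
12.58 wt% FeO ÷ 71.844 g/mol = 0.17510 mol, giving 0.17510 Fe and 0.17510 O.
20.46 wt% Al2O3 ÷ 101.961 g/mol = 0.20066 mol, giving 0.40132 Al and 0.60198 O.
36.08 wt% SiO2 ÷ 60.083 g/mol = 0.60050 mol, giving 0.60050 Si and 1.20100 O.
Oxygen sums to 2.40508; scaling by 12/2.40508 = 4.98944 puts the formula on 12 O.
Al: 0.40132 × 4.98944 = 2.002 atoms per formula unit.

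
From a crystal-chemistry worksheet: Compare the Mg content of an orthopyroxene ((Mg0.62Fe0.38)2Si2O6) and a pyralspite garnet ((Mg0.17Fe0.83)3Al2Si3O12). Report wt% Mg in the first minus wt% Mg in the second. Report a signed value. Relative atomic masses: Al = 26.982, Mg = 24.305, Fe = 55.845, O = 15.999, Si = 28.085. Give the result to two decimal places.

10.84 percentage points

Mg in (Mg0.62Fe0.38)2Si2O6: molar mass 224.744 g/mol; 1.24×24.305 = 30.138 g → 13.41 wt%.
Mg in (Mg0.17Fe0.83)3Al2Si3O12: molar mass 481.657 g/mol; 0.51×24.305 = 12.396 g → 2.57 wt%.
Difference = 13.41 − 2.57 = 10.84 percentage points.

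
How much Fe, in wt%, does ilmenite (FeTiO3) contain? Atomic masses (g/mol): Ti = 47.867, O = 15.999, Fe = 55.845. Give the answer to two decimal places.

Formula mass = 1*55.845 + 1*47.867 + 3*15.999 = 151.709 g/mol, of which 55.845 g is Fe.
So Fe makes up 55.845/151.709 = 0.3681 of the mass, i.e. 36.81%.

36.81 wt%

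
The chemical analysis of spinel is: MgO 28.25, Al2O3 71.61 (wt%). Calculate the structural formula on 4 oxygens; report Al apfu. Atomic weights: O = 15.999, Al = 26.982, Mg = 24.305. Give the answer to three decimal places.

2.001 Al apfu

MgO: 28.25/40.304 = 0.70092 mol → 0.70092 mol Mg, 0.70092 mol O.
Al2O3: 71.61/101.961 = 0.70233 mol → 1.40466 mol Al, 2.10699 mol O.
Total oxygen = 2.80791 mol. Normalization factor = 4/2.80791 = 1.42455.
Al per 4 O = 1.40466 × 1.42455 = 2.001.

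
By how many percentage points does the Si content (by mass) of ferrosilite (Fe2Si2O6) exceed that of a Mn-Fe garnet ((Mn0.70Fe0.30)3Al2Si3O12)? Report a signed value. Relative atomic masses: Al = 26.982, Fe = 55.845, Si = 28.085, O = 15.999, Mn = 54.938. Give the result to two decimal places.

First mineral: 56.170 g Si in 263.854 g formula = 21.29 wt% Si.
Second mineral: 84.255 g Si in 495.837 g formula = 16.99 wt% Si.
21.29% − 16.99% gives a difference of 4.30 percentage points.

4.30 percentage points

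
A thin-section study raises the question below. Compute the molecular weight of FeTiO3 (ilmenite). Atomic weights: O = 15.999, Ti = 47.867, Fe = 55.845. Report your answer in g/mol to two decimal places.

M = 1*55.845 + 1*47.867 + 3*15.999

151.71 g/mol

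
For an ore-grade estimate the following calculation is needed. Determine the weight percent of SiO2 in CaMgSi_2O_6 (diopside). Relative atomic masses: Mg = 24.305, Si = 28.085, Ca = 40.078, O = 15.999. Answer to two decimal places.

Molar mass of CaMgSi_2O_6 = 1·40.078 + 1·24.305 + 2·28.085 + 6·15.999 = 216.547 g/mol.
Each formula unit contains 2 Si, equivalent to 2/1 = 2.0000 mol SiO2.
M(SiO2) = 1×28.085 + 2×15.999 = 60.083 g/mol.
Mass of SiO2 per formula unit = 2.0000 × 60.083 = 120.166 g.
SiO2 wt% = 120.166 / 216.547 × 100 = 55.49%.

55.49 wt%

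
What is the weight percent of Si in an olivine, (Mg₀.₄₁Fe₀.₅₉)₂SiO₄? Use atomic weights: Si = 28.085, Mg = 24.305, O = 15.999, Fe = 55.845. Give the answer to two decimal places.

15.79 weight percent

Formula mass = 0.82*24.305 + 1.18*55.845 + 1*28.085 + 4*15.999 = 177.908 g/mol, of which 28.085 g is Si.
So Si makes up 28.085/177.908 = 0.1579 of the mass, i.e. 15.79%.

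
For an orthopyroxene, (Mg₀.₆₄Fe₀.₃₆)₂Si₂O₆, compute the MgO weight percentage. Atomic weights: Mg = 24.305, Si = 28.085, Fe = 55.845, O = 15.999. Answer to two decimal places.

23.08 wt%

Molar mass of (Mg₀.₆₄Fe₀.₃₆)₂Si₂O₆ = 1.28*24.305 + 0.72*55.845 + 2*28.085 + 6*15.999 = 223.483 g/mol.
Each formula unit contains 1.28 Mg, equivalent to 1.28/1 = 1.2800 mol MgO.
M(MgO) = 1×24.305 + 1×15.999 = 40.304 g/mol.
Mass of MgO per formula unit = 1.2800 × 40.304 = 51.589 g.
MgO wt% = 51.589 / 223.483 × 100 = 23.08%.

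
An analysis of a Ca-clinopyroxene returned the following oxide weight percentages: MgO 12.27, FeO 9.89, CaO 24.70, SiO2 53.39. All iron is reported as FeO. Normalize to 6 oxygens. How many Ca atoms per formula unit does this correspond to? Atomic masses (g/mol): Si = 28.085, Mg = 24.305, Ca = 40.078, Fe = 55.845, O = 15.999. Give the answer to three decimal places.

0.994 Ca apfu

MgO (M=40.304): mol = 0.30444; Mg = 0.30444, O = 0.30444.
FeO (M=71.844): mol = 0.13766; Fe = 0.13766, O = 0.13766.
CaO (M=56.077): mol = 0.44047; Ca = 0.44047, O = 0.44047.
SiO2 (M=60.083): mol = 0.88860; Si = 0.88860, O = 1.77720.
ΣO = 2.65977; factor = 6/ΣO = 2.25583.
Ca apfu = 0.44047 × 2.25583 = 0.994.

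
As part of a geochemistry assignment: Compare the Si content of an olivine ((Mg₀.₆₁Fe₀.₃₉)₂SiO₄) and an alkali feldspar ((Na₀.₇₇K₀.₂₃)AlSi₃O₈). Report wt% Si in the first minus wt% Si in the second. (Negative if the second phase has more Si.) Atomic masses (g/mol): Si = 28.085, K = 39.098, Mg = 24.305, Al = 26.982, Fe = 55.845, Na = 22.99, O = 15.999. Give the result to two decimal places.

-14.69 percentage points

First mineral: 28.085 g Si in 165.292 g formula = 16.99 wt% Si.
Second mineral: 84.255 g Si in 265.924 g formula = 31.68 wt% Si.
16.99% − 31.68% gives a difference of -14.69 percentage points.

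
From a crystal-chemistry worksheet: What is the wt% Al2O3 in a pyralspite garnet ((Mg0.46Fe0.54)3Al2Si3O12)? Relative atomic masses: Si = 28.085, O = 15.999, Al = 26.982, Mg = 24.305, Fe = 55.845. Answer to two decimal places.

22.45 wt%

M((Mg0.46Fe0.54)3Al2Si3O12) = 454.217 g/mol; M(Al2O3) = 101.961 g/mol.
Moles Al2O3 per formula unit = 2 Al ÷ 2 = 1.0000.
Al2O3 fraction = (1.0000 × 101.961) / 454.217 = 101.961/454.217 = 0.2245.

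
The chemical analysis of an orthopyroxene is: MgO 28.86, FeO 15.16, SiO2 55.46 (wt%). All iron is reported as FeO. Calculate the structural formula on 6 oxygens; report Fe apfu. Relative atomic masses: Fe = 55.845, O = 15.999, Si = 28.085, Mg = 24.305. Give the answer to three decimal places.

MgO (M=40.304): mol = 0.71606; Mg = 0.71606, O = 0.71606.
FeO (M=71.844): mol = 0.21101; Fe = 0.21101, O = 0.21101.
SiO2 (M=60.083): mol = 0.92306; Si = 0.92306, O = 1.84612.
ΣO = 2.77319; factor = 6/ΣO = 2.16357.
Fe apfu = 0.21101 × 2.16357 = 0.457.

0.457 Fe apfu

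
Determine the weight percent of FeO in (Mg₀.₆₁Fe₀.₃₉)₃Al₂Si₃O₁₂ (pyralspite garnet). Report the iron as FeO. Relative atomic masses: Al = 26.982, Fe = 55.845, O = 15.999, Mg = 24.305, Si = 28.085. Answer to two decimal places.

Formula mass = 440.024 g/mol.
1.17 Fe → 1.1700 mol FeO per formula unit; M(FeO) = 71.844, so FeO mass = 84.057 g.
84.057/440.024 × 100 = 19.10 wt%.

19.10 wt%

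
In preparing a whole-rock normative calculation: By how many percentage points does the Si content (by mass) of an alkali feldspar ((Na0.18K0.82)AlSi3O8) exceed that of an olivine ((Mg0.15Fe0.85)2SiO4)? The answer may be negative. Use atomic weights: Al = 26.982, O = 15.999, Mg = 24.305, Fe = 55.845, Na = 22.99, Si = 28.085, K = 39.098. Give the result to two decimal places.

16.14 percentage points

M((Na0.18K0.82)AlSi3O8) = 275.428 g/mol, so wt% Si = 84.255/275.428 × 100 = 30.59%.
M((Mg0.15Fe0.85)2SiO4) = 194.309 g/mol, so wt% Si = 28.085/194.309 × 100 = 14.45%.
30.59 − 14.45 = 16.14 pp.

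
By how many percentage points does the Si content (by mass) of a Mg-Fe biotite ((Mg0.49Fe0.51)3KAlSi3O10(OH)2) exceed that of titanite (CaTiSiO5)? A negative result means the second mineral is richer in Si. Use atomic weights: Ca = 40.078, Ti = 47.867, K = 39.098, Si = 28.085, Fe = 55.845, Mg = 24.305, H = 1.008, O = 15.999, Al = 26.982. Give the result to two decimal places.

3.77 percentage points

First mineral: 84.255 g Si in 465.510 g formula = 18.10 wt% Si.
Second mineral: 28.085 g Si in 196.025 g formula = 14.33 wt% Si.
18.10% − 14.33% gives a difference of 3.77 percentage points.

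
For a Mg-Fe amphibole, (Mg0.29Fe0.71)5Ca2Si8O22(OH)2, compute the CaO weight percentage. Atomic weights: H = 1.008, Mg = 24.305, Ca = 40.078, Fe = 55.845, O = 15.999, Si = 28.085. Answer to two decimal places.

Molar mass of (Mg0.29Fe0.71)5Ca2Si8O22(OH)2 = 1.45×24.305 + 3.55×55.845 + 2×40.078 + 8×28.085 + 24×15.999 + 2×1.008 = 924.320 g/mol.
Each formula unit contains 2 Ca, equivalent to 2/1 = 2.0000 mol CaO.
M(CaO) = 1×40.078 + 1×15.999 = 56.077 g/mol.
Mass of CaO per formula unit = 2.0000 × 56.077 = 112.154 g.
CaO wt% = 112.154 / 924.320 × 100 = 12.13%.

12.13 wt%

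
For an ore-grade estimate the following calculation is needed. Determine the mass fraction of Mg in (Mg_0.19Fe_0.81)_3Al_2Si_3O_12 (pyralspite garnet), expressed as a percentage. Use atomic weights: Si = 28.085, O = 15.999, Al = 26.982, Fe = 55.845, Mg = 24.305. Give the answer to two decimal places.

2.89 weight percent

Molar mass of (Mg_0.19Fe_0.81)_3Al_2Si_3O_12: 0.57×24.305 + 2.43×55.845 + 2×26.982 + 3×28.085 + 12×15.999 = 479.764 g/mol.
Mass of Mg per formula unit: 0.57 × 24.305 = 13.854 g.
Weight fraction Mg = 13.854 / 479.764 = 0.0289.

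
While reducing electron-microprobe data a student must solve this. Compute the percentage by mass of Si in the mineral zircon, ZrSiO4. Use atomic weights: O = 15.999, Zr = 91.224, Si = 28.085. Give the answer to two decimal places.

15.32 mass %

Formula mass = 1·91.224 + 1·28.085 + 4·15.999 = 183.305 g/mol, of which 28.085 g is Si.
So Si makes up 28.085/183.305 = 0.1532 of the mass, i.e. 15.32%.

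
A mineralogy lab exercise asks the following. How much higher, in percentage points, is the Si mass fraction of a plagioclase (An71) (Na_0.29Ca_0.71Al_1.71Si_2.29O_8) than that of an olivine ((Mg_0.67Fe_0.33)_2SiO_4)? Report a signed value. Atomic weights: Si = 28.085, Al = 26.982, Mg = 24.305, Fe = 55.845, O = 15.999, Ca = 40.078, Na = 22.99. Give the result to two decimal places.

6.12 percentage points

Si in Na_0.29Ca_0.71Al_1.71Si_2.29O_8: molar mass 273.568 g/mol; 2.29×28.085 = 64.315 g → 23.51 wt%.
Si in (Mg_0.67Fe_0.33)_2SiO_4: molar mass 161.507 g/mol; 1×28.085 = 28.085 g → 17.39 wt%.
Difference = 23.51 − 17.39 = 6.12 percentage points.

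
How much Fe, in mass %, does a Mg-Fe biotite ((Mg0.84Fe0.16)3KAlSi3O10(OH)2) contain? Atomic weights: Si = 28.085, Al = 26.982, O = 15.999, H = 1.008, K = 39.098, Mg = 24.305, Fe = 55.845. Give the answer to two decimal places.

Molar mass of (Mg0.84Fe0.16)3KAlSi3O10(OH)2: 2.52×24.305 + 0.48×55.845 + 1×39.098 + 1×26.982 + 3×28.085 + 12×15.999 + 2×1.008 = 432.393 g/mol.
Mass of Fe per formula unit: 0.48 × 55.845 = 26.806 g.
Weight fraction Fe = 26.806 / 432.393 = 0.0620.

6.20 mass %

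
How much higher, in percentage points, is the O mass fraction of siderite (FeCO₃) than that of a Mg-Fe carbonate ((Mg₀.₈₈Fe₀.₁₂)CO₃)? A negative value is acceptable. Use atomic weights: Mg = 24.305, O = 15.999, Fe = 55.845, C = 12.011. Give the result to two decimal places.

O in FeCO₃: molar mass 115.853 g/mol; 3×15.999 = 47.997 g → 41.43 wt%.
O in (Mg₀.₈₈Fe₀.₁₂)CO₃: molar mass 88.098 g/mol; 3×15.999 = 47.997 g → 54.48 wt%.
Difference = 41.43 − 54.48 = -13.05 percentage points.

-13.05 percentage points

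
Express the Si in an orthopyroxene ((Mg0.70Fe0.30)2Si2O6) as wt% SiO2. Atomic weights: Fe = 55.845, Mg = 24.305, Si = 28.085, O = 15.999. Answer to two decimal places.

54.70 wt%

Formula mass = 219.698 g/mol.
2 Si → 2.0000 mol SiO2 per formula unit; M(SiO2) = 60.083, so SiO2 mass = 120.166 g.
120.166/219.698 × 100 = 54.70 wt%.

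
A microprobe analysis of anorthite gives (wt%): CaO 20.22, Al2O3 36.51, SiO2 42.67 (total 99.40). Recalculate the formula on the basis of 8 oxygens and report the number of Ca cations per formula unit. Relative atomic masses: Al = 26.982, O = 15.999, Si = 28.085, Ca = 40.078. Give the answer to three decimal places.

20.22 wt% CaO ÷ 56.077 g/mol = 0.36058 mol, giving 0.36058 Ca and 0.36058 O.
36.51 wt% Al2O3 ÷ 101.961 g/mol = 0.35808 mol, giving 0.71616 Al and 1.07424 O.
42.67 wt% SiO2 ÷ 60.083 g/mol = 0.71018 mol, giving 0.71018 Si and 1.42036 O.
Oxygen sums to 2.85518; scaling by 8/2.85518 = 2.80192 puts the formula on 8 O.
Ca: 0.36058 × 2.80192 = 1.010 atoms per formula unit.

1.010 Ca apfu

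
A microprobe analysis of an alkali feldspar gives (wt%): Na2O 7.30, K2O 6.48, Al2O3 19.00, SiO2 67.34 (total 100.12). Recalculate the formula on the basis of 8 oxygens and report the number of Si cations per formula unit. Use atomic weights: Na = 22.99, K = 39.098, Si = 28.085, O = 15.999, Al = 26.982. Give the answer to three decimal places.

Na2O: 7.30/61.979 = 0.11778 mol → 0.23556 mol Na, 0.11778 mol O.
K2O: 6.48/94.195 = 0.06879 mol → 0.13758 mol K, 0.06879 mol O.
Al2O3: 19.00/101.961 = 0.18635 mol → 0.37270 mol Al, 0.55905 mol O.
SiO2: 67.34/60.083 = 1.12078 mol → 1.12078 mol Si, 2.24156 mol O.
Total oxygen = 2.98718 mol. Normalization factor = 8/2.98718 = 2.67811.
Si per 8 O = 1.12078 × 2.67811 = 3.002.

3.002 Si apfu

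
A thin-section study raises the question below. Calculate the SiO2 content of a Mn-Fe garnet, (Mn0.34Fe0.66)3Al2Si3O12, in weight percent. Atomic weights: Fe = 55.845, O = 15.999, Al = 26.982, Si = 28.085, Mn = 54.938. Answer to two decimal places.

36.28 wt%

Formula mass = 496.817 g/mol.
3 Si → 3.0000 mol SiO2 per formula unit; M(SiO2) = 60.083, so SiO2 mass = 180.249 g.
180.249/496.817 × 100 = 36.28 wt%.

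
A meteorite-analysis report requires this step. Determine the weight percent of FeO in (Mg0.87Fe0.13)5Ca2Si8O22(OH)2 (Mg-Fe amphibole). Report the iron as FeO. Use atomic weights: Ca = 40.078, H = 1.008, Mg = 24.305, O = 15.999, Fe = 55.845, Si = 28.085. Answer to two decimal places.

Molar mass of (Mg0.87Fe0.13)5Ca2Si8O22(OH)2 = 4.35×24.305 + 0.65×55.845 + 2×40.078 + 8×28.085 + 24×15.999 + 2×1.008 = 832.854 g/mol.
Each formula unit contains 0.65 Fe, equivalent to 0.65/1 = 0.6500 mol FeO.
M(FeO) = 1×55.845 + 1×15.999 = 71.844 g/mol.
Mass of FeO per formula unit = 0.6500 × 71.844 = 46.699 g.
FeO wt% = 46.699 / 832.854 × 100 = 5.61%.

5.61 wt%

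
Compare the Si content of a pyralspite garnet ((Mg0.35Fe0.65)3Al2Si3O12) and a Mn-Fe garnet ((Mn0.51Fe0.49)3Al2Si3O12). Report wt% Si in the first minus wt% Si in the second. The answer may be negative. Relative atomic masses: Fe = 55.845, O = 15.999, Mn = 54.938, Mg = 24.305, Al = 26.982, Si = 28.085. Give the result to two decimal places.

M((Mg0.35Fe0.65)3Al2Si3O12) = 464.625 g/mol, so wt% Si = 84.255/464.625 × 100 = 18.13%.
M((Mn0.51Fe0.49)3Al2Si3O12) = 496.354 g/mol, so wt% Si = 84.255/496.354 × 100 = 16.97%.
18.13 − 16.97 = 1.16 pp.

1.16 percentage points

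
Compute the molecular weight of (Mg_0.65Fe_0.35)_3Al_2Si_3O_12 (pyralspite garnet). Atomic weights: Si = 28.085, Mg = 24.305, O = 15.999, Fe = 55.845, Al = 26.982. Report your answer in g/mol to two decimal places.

436.24 g/mol

The formula mass is the sum 1.95·24.305 + 1.05·55.845 + 2·26.982 + 3·28.085 + 12·15.999.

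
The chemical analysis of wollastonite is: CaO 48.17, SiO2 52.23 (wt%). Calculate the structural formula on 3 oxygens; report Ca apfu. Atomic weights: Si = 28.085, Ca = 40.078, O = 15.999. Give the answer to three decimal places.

0.992 Ca apfu

CaO (M=56.077): mol = 0.85900; Ca = 0.85900, O = 0.85900.
SiO2 (M=60.083): mol = 0.86930; Si = 0.86930, O = 1.73860.
ΣO = 2.59760; factor = 3/ΣO = 1.15491.
Ca apfu = 0.85900 × 1.15491 = 0.992.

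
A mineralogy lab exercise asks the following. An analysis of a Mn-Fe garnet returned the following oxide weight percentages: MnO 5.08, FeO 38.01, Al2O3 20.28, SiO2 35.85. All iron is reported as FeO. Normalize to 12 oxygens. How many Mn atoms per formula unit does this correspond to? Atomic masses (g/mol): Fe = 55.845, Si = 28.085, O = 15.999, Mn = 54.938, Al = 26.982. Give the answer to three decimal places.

0.359 Mn apfu

5.08 wt% MnO ÷ 70.937 g/mol = 0.07161 mol, giving 0.07161 Mn and 0.07161 O.
38.01 wt% FeO ÷ 71.844 g/mol = 0.52906 mol, giving 0.52906 Fe and 0.52906 O.
20.28 wt% Al2O3 ÷ 101.961 g/mol = 0.19890 mol, giving 0.39780 Al and 0.59670 O.
35.85 wt% SiO2 ÷ 60.083 g/mol = 0.59667 mol, giving 0.59667 Si and 1.19334 O.
Oxygen sums to 2.39071; scaling by 12/2.39071 = 5.01943 puts the formula on 12 O.
Mn: 0.07161 × 5.01943 = 0.359 atoms per formula unit.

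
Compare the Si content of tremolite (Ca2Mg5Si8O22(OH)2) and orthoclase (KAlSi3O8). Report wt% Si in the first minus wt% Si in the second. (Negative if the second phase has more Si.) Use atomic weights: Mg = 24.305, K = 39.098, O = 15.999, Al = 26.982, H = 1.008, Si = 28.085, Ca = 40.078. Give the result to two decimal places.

-2.61 percentage points

Si in Ca2Mg5Si8O22(OH)2: molar mass 812.353 g/mol; 8×28.085 = 224.680 g → 27.66 wt%.
Si in KAlSi3O8: molar mass 278.327 g/mol; 3×28.085 = 84.255 g → 30.27 wt%.
Difference = 27.66 − 30.27 = -2.61 percentage points.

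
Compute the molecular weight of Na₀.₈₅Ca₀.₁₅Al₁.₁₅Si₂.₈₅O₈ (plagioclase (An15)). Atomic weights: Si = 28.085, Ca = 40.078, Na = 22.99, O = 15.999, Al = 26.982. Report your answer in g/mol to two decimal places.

M = 0.85*22.99 + 0.15*40.078 + 1.15*26.982 + 2.85*28.085 + 8*15.999

264.62 g/mol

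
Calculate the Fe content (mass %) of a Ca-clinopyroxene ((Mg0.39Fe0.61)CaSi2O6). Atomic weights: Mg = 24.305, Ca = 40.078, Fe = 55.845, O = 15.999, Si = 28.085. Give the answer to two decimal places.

14.45 mass %

Formula mass = 0.39·24.305 + 0.61·55.845 + 1·40.078 + 2·28.085 + 6·15.999 = 235.786 g/mol, of which 34.065 g is Fe.
So Fe makes up 34.065/235.786 = 0.1445 of the mass, i.e. 14.45%.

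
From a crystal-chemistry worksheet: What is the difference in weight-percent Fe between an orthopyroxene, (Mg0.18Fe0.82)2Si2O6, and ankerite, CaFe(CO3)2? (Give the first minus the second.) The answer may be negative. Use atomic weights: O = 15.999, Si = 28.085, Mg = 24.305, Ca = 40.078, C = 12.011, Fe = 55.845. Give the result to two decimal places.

M((Mg0.18Fe0.82)2Si2O6) = 252.500 g/mol, so wt% Fe = 91.586/252.500 × 100 = 36.27%.
M(CaFe(CO3)2) = 215.939 g/mol, so wt% Fe = 55.845/215.939 × 100 = 25.86%.
36.27 − 25.86 = 10.41 pp.

10.41 percentage points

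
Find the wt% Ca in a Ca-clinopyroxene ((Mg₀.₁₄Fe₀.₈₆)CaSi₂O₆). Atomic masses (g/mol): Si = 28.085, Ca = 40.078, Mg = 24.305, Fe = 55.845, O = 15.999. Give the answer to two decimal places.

Formula mass = 0.14×24.305 + 0.86×55.845 + 1×40.078 + 2×28.085 + 6×15.999 = 243.671 g/mol, of which 40.078 g is Ca.
So Ca makes up 40.078/243.671 = 0.1645 of the mass, i.e. 16.45%.

16.45 weight percent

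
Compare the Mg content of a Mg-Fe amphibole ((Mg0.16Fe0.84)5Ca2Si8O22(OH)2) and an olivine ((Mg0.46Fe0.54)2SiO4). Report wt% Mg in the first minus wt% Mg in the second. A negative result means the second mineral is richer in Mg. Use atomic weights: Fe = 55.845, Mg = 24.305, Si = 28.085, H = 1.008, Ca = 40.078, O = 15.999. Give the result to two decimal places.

Mg in (Mg0.16Fe0.84)5Ca2Si8O22(OH)2: molar mass 944.821 g/mol; 0.80×24.305 = 19.444 g → 2.06 wt%.
Mg in (Mg0.46Fe0.54)2SiO4: molar mass 174.754 g/mol; 0.92×24.305 = 22.361 g → 12.80 wt%.
Difference = 2.06 − 12.80 = -10.74 percentage points.

-10.74 percentage points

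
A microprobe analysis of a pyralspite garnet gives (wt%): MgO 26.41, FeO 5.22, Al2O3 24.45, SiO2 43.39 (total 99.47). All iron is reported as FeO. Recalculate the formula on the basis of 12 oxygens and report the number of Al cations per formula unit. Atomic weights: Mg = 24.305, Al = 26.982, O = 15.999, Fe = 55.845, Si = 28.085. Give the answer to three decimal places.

MgO (M=40.304): mol = 0.65527; Mg = 0.65527, O = 0.65527.
FeO (M=71.844): mol = 0.07266; Fe = 0.07266, O = 0.07266.
Al2O3 (M=101.961): mol = 0.23980; Al = 0.47960, O = 0.71940.
SiO2 (M=60.083): mol = 0.72217; Si = 0.72217, O = 1.44434.
ΣO = 2.89167; factor = 12/ΣO = 4.14985.
Al apfu = 0.47960 × 4.14985 = 1.990.

1.990 Al apfu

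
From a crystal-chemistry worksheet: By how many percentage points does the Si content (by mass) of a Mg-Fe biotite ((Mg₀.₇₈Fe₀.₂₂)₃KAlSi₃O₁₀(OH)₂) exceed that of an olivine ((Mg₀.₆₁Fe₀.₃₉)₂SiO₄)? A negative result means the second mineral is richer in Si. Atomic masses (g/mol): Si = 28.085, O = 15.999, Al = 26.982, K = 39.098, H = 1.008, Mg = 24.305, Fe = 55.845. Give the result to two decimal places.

Si in (Mg₀.₇₈Fe₀.₂₂)₃KAlSi₃O₁₀(OH)₂: molar mass 438.070 g/mol; 3×28.085 = 84.255 g → 19.23 wt%.
Si in (Mg₀.₆₁Fe₀.₃₉)₂SiO₄: molar mass 165.292 g/mol; 1×28.085 = 28.085 g → 16.99 wt%.
Difference = 19.23 − 16.99 = 2.24 percentage points.

2.24 percentage points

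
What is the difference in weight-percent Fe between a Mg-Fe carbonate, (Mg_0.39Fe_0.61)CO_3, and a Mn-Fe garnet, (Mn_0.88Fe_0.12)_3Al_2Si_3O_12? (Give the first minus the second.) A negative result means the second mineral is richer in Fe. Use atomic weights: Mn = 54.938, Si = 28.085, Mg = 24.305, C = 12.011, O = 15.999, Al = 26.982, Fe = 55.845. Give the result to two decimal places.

Fe in (Mg_0.39Fe_0.61)CO_3: molar mass 103.552 g/mol; 0.61×55.845 = 34.065 g → 32.90 wt%.
Fe in (Mn_0.88Fe_0.12)_3Al_2Si_3O_12: molar mass 495.348 g/mol; 0.36×55.845 = 20.104 g → 4.06 wt%.
Difference = 32.90 − 4.06 = 28.84 percentage points.

28.84 percentage points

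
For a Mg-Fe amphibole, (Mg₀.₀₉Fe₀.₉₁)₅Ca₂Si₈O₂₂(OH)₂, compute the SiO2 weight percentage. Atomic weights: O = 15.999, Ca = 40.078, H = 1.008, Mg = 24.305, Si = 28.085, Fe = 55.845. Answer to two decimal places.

Formula mass = 955.860 g/mol.
8 Si → 8.0000 mol SiO2 per formula unit; M(SiO2) = 60.083, so SiO2 mass = 480.664 g.
480.664/955.860 × 100 = 50.29 wt%.

50.29 wt%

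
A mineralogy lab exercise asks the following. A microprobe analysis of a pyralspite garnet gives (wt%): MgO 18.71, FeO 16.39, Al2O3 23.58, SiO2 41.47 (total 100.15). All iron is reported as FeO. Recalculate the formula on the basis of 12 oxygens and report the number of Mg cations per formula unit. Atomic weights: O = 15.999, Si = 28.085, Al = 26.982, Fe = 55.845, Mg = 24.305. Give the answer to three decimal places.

MgO: 18.71/40.304 = 0.46422 mol → 0.46422 mol Mg, 0.46422 mol O.
FeO: 16.39/71.844 = 0.22813 mol → 0.22813 mol Fe, 0.22813 mol O.
Al2O3: 23.58/101.961 = 0.23126 mol → 0.46252 mol Al, 0.69378 mol O.
SiO2: 41.47/60.083 = 0.69021 mol → 0.69021 mol Si, 1.38042 mol O.
Total oxygen = 2.76655 mol. Normalization factor = 12/2.76655 = 4.33753.
Mg per 12 O = 0.46422 × 4.33753 = 2.014.

2.014 Mg apfu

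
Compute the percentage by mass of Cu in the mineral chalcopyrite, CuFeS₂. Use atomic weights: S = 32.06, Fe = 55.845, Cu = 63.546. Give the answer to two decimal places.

M(CuFeS₂) = 183.511 g/mol.
Cu contributes 1 × 63.546 = 63.546 g per mole.
63.546/183.511 = 0.3463 → 34.63%.

34.63 weight percent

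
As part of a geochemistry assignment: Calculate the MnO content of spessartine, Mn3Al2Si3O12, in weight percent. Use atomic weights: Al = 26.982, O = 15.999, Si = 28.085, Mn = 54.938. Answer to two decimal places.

42.99 wt%

Formula mass = 495.021 g/mol.
3 Mn → 3.0000 mol MnO per formula unit; M(MnO) = 70.937, so MnO mass = 212.811 g.
212.811/495.021 × 100 = 42.99 wt%.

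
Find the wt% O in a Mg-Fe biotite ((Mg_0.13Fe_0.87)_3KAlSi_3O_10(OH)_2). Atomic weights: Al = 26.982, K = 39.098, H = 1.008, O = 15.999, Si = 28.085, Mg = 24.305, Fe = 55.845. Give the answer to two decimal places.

M((Mg_0.13Fe_0.87)_3KAlSi_3O_10(OH)_2) = 499.573 g/mol.
O contributes 12 × 15.999 = 191.988 g per mole.
191.988/499.573 = 0.3843 → 38.43%.

38.43 wt%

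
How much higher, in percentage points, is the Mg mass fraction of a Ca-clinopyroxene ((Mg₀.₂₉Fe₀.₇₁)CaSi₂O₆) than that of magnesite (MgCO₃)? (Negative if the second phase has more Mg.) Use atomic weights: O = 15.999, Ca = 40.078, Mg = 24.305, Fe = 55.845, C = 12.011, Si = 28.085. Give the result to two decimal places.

M((Mg₀.₂₉Fe₀.₇₁)CaSi₂O₆) = 238.940 g/mol, so wt% Mg = 7.048/238.940 × 100 = 2.95%.
M(MgCO₃) = 84.313 g/mol, so wt% Mg = 24.305/84.313 × 100 = 28.83%.
2.95 − 28.83 = -25.88 pp.

-25.88 percentage points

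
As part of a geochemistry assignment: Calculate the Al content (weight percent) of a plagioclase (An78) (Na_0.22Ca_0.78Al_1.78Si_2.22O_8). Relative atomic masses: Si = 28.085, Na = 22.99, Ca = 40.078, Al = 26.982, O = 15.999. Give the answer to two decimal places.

Formula mass = 0.22*22.99 + 0.78*40.078 + 1.78*26.982 + 2.22*28.085 + 8*15.999 = 274.687 g/mol, of which 48.028 g is Al.
So Al makes up 48.028/274.687 = 0.1748 of the mass, i.e. 17.48%.

17.48 weight percent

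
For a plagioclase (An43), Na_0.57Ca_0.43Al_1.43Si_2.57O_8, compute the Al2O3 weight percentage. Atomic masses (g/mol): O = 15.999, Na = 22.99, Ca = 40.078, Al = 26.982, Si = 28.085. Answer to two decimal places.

M(Na_0.57Ca_0.43Al_1.43Si_2.57O_8) = 269.093 g/mol; M(Al2O3) = 101.961 g/mol.
Moles Al2O3 per formula unit = 1.43 Al ÷ 2 = 0.7150.
Al2O3 fraction = (0.7150 × 101.961) / 269.093 = 72.902/269.093 = 0.2709.

27.09 wt%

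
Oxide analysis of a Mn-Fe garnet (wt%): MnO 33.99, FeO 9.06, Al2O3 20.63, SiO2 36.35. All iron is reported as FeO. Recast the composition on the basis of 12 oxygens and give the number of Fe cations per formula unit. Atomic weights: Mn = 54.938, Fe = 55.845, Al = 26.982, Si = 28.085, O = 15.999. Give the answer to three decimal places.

0.625 Fe apfu

MnO (M=70.937): mol = 0.47916; Mn = 0.47916, O = 0.47916.
FeO (M=71.844): mol = 0.12611; Fe = 0.12611, O = 0.12611.
Al2O3 (M=101.961): mol = 0.20233; Al = 0.40466, O = 0.60699.
SiO2 (M=60.083): mol = 0.60500; Si = 0.60500, O = 1.21000.
ΣO = 2.42226; factor = 12/ΣO = 4.95405.
Fe apfu = 0.12611 × 4.95405 = 0.625.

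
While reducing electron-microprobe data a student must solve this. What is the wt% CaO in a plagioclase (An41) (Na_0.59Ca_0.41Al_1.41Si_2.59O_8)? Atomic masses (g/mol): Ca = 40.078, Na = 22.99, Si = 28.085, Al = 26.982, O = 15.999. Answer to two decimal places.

8.55 wt%

Formula mass = 268.773 g/mol.
0.41 Ca → 0.4100 mol CaO per formula unit; M(CaO) = 56.077, so CaO mass = 22.992 g.
22.992/268.773 × 100 = 8.55 wt%.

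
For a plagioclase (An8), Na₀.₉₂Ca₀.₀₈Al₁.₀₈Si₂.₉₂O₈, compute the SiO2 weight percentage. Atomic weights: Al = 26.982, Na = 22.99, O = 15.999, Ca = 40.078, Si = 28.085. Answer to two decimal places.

66.58 wt%

M(Na₀.₉₂Ca₀.₀₈Al₁.₀₈Si₂.₉₂O₈) = 263.498 g/mol; M(SiO2) = 60.083 g/mol.
Moles SiO2 per formula unit = 2.92 Si ÷ 1 = 2.9200.
SiO2 fraction = (2.9200 × 60.083) / 263.498 = 175.442/263.498 = 0.6658.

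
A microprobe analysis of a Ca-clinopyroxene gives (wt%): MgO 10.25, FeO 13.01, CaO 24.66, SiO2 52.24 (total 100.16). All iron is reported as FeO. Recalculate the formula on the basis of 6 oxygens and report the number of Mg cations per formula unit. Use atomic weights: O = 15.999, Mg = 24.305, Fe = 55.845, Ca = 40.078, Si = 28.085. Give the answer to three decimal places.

0.584 Mg apfu

MgO (M=40.304): mol = 0.25432; Mg = 0.25432, O = 0.25432.
FeO (M=71.844): mol = 0.18109; Fe = 0.18109, O = 0.18109.
CaO (M=56.077): mol = 0.43975; Ca = 0.43975, O = 0.43975.
SiO2 (M=60.083): mol = 0.86946; Si = 0.86946, O = 1.73892.
ΣO = 2.61408; factor = 6/ΣO = 2.29526.
Mg apfu = 0.25432 × 2.29526 = 0.584.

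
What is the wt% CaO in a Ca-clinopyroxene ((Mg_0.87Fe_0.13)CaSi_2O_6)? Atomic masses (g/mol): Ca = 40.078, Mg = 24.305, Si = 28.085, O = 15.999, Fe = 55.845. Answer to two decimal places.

25.41 wt%

M((Mg_0.87Fe_0.13)CaSi_2O_6) = 220.647 g/mol; M(CaO) = 56.077 g/mol.
Moles CaO per formula unit = 1 Ca ÷ 1 = 1.0000.
CaO fraction = (1.0000 × 56.077) / 220.647 = 56.077/220.647 = 0.2541.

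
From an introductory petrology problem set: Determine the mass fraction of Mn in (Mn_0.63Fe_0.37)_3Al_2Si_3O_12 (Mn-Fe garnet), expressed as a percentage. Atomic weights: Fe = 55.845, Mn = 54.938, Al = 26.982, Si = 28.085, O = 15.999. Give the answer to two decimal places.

Molar mass of (Mn_0.63Fe_0.37)_3Al_2Si_3O_12: 1.89*54.938 + 1.11*55.845 + 2*26.982 + 3*28.085 + 12*15.999 = 496.028 g/mol.
Mass of Mn per formula unit: 1.89 × 54.938 = 103.833 g.
Weight fraction Mn = 103.833 / 496.028 = 0.2093.

20.93 mass %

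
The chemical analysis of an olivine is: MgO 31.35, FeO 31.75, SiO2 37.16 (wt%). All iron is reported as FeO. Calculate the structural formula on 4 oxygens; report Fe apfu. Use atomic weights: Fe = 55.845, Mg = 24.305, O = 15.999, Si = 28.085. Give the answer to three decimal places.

31.35 wt% MgO ÷ 40.304 g/mol = 0.77784 mol, giving 0.77784 Mg and 0.77784 O.
31.75 wt% FeO ÷ 71.844 g/mol = 0.44193 mol, giving 0.44193 Fe and 0.44193 O.
37.16 wt% SiO2 ÷ 60.083 g/mol = 0.61848 mol, giving 0.61848 Si and 1.23696 O.
Oxygen sums to 2.45673; scaling by 4/2.45673 = 1.62818 puts the formula on 4 O.
Fe: 0.44193 × 1.62818 = 0.720 atoms per formula unit.

0.720 Fe apfu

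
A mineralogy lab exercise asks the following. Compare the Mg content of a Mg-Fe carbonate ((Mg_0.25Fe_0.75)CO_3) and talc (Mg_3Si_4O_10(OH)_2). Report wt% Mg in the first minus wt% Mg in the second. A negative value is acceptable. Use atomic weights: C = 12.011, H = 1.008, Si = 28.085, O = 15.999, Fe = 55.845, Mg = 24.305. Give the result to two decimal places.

-13.60 percentage points

M((Mg_0.25Fe_0.75)CO_3) = 107.968 g/mol, so wt% Mg = 6.076/107.968 × 100 = 5.63%.
M(Mg_3Si_4O_10(OH)_2) = 379.259 g/mol, so wt% Mg = 72.915/379.259 × 100 = 19.23%.
5.63 − 19.23 = -13.60 pp.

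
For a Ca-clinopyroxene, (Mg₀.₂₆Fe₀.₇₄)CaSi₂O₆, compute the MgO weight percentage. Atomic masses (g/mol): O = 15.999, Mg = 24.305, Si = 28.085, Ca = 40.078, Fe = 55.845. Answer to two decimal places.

4.37 wt%

Formula mass = 239.887 g/mol.
0.26 Mg → 0.2600 mol MgO per formula unit; M(MgO) = 40.304, so MgO mass = 10.479 g.
10.479/239.887 × 100 = 4.37 wt%.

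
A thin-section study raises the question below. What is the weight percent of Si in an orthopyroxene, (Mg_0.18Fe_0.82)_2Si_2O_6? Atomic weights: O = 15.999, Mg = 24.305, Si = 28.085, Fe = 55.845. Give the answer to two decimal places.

22.25 wt%

M((Mg_0.18Fe_0.82)_2Si_2O_6) = 252.500 g/mol.
Si contributes 2 × 28.085 = 56.170 g per mole.
56.170/252.500 = 0.2225 → 22.25%.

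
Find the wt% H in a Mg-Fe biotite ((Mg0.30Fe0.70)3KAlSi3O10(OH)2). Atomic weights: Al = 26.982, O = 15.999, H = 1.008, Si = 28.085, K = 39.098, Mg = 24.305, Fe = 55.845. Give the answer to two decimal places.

0.42 mass %

M((Mg0.30Fe0.70)3KAlSi3O10(OH)2) = 483.488 g/mol.
H contributes 2 × 1.008 = 2.016 g per mole.
2.016/483.488 = 0.0042 → 0.42%.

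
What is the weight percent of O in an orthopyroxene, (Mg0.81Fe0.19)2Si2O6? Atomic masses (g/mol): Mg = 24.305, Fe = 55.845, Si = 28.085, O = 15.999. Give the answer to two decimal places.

45.12 weight percent

Molar mass of (Mg0.81Fe0.19)2Si2O6: 1.62*24.305 + 0.38*55.845 + 2*28.085 + 6*15.999 = 212.759 g/mol.
Mass of O per formula unit: 6 × 15.999 = 95.994 g.
Weight fraction O = 95.994 / 212.759 = 0.4512.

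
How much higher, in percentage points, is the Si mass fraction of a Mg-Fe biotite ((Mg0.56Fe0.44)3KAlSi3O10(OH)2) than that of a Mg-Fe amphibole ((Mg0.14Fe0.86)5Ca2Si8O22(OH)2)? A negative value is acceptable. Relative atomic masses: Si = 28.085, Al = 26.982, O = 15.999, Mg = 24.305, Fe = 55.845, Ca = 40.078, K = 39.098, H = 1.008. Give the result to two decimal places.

Si in (Mg0.56Fe0.44)3KAlSi3O10(OH)2: molar mass 458.887 g/mol; 3×28.085 = 84.255 g → 18.36 wt%.
Si in (Mg0.14Fe0.86)5Ca2Si8O22(OH)2: molar mass 947.975 g/mol; 8×28.085 = 224.680 g → 23.70 wt%.
Difference = 18.36 − 23.70 = -5.34 percentage points.

-5.34 percentage points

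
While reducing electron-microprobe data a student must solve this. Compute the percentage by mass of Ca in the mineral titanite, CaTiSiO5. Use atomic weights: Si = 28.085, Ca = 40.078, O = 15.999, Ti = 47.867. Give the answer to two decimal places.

20.45 weight percent

Molar mass of CaTiSiO5: 1×40.078 + 1×47.867 + 1×28.085 + 5×15.999 = 196.025 g/mol.
Mass of Ca per formula unit: 1 × 40.078 = 40.078 g.
Weight fraction Ca = 40.078 / 196.025 = 0.2045.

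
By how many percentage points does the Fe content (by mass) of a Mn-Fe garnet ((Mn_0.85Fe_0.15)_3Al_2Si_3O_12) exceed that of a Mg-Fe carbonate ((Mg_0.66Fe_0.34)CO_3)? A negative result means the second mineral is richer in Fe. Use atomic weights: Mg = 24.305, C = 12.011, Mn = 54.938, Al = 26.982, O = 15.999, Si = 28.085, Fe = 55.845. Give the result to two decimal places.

-14.91 percentage points

Fe in (Mn_0.85Fe_0.15)_3Al_2Si_3O_12: molar mass 495.429 g/mol; 0.45×55.845 = 25.130 g → 5.07 wt%.
Fe in (Mg_0.66Fe_0.34)CO_3: molar mass 95.037 g/mol; 0.34×55.845 = 18.987 g → 19.98 wt%.
Difference = 5.07 − 19.98 = -14.91 percentage points.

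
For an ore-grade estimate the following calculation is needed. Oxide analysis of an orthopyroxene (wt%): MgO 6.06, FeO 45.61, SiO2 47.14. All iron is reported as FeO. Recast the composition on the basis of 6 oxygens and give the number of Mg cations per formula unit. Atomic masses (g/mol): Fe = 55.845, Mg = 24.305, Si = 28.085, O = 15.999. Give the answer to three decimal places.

MgO: 6.06/40.304 = 0.15036 mol → 0.15036 mol Mg, 0.15036 mol O.
FeO: 45.61/71.844 = 0.63485 mol → 0.63485 mol Fe, 0.63485 mol O.
SiO2: 47.14/60.083 = 0.78458 mol → 0.78458 mol Si, 1.56916 mol O.
Total oxygen = 2.35437 mol. Normalization factor = 6/2.35437 = 2.54845.
Mg per 6 O = 0.15036 × 2.54845 = 0.383.

0.383 Mg apfu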